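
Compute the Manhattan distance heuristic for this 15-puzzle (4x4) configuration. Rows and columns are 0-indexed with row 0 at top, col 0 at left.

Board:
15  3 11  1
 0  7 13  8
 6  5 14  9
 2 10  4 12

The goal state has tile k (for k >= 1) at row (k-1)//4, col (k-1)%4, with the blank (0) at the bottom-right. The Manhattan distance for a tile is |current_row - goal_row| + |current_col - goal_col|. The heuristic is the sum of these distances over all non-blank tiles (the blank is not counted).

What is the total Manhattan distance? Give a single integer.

Answer: 35

Derivation:
Tile 15: (0,0)->(3,2) = 5
Tile 3: (0,1)->(0,2) = 1
Tile 11: (0,2)->(2,2) = 2
Tile 1: (0,3)->(0,0) = 3
Tile 7: (1,1)->(1,2) = 1
Tile 13: (1,2)->(3,0) = 4
Tile 8: (1,3)->(1,3) = 0
Tile 6: (2,0)->(1,1) = 2
Tile 5: (2,1)->(1,0) = 2
Tile 14: (2,2)->(3,1) = 2
Tile 9: (2,3)->(2,0) = 3
Tile 2: (3,0)->(0,1) = 4
Tile 10: (3,1)->(2,1) = 1
Tile 4: (3,2)->(0,3) = 4
Tile 12: (3,3)->(2,3) = 1
Sum: 5 + 1 + 2 + 3 + 1 + 4 + 0 + 2 + 2 + 2 + 3 + 4 + 1 + 4 + 1 = 35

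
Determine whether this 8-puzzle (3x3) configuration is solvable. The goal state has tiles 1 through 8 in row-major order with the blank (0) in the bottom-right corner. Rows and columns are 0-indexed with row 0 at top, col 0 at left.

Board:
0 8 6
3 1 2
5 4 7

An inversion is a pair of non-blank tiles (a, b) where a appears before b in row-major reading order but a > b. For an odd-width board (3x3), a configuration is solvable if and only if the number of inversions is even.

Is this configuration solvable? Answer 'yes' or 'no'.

Answer: no

Derivation:
Inversions (pairs i<j in row-major order where tile[i] > tile[j] > 0): 15
15 is odd, so the puzzle is not solvable.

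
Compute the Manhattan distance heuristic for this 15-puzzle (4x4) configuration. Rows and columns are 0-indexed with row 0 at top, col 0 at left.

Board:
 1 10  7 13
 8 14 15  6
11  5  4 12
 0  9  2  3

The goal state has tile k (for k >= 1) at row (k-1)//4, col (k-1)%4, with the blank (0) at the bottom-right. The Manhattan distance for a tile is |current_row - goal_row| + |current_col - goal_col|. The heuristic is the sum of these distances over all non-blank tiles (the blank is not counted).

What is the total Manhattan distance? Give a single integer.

Answer: 35

Derivation:
Tile 1: (0,0)->(0,0) = 0
Tile 10: (0,1)->(2,1) = 2
Tile 7: (0,2)->(1,2) = 1
Tile 13: (0,3)->(3,0) = 6
Tile 8: (1,0)->(1,3) = 3
Tile 14: (1,1)->(3,1) = 2
Tile 15: (1,2)->(3,2) = 2
Tile 6: (1,3)->(1,1) = 2
Tile 11: (2,0)->(2,2) = 2
Tile 5: (2,1)->(1,0) = 2
Tile 4: (2,2)->(0,3) = 3
Tile 12: (2,3)->(2,3) = 0
Tile 9: (3,1)->(2,0) = 2
Tile 2: (3,2)->(0,1) = 4
Tile 3: (3,3)->(0,2) = 4
Sum: 0 + 2 + 1 + 6 + 3 + 2 + 2 + 2 + 2 + 2 + 3 + 0 + 2 + 4 + 4 = 35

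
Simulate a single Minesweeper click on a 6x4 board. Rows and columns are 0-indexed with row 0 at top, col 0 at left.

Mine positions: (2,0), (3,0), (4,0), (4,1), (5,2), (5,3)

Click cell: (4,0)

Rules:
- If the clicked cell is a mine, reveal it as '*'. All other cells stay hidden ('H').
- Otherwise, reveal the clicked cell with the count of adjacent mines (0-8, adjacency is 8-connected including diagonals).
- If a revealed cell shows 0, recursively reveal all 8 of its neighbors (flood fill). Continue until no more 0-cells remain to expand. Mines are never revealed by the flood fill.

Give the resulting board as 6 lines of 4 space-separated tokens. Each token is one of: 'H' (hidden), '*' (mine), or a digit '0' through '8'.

H H H H
H H H H
H H H H
H H H H
* H H H
H H H H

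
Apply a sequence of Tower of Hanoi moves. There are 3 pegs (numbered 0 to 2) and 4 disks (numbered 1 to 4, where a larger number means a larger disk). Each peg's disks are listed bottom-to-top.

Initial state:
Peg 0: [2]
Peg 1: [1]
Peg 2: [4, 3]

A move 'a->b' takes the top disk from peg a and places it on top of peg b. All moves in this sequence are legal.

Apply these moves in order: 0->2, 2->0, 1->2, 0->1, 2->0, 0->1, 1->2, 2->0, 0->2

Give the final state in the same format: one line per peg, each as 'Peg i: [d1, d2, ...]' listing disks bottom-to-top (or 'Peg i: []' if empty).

Answer: Peg 0: []
Peg 1: [2]
Peg 2: [4, 3, 1]

Derivation:
After move 1 (0->2):
Peg 0: []
Peg 1: [1]
Peg 2: [4, 3, 2]

After move 2 (2->0):
Peg 0: [2]
Peg 1: [1]
Peg 2: [4, 3]

After move 3 (1->2):
Peg 0: [2]
Peg 1: []
Peg 2: [4, 3, 1]

After move 4 (0->1):
Peg 0: []
Peg 1: [2]
Peg 2: [4, 3, 1]

After move 5 (2->0):
Peg 0: [1]
Peg 1: [2]
Peg 2: [4, 3]

After move 6 (0->1):
Peg 0: []
Peg 1: [2, 1]
Peg 2: [4, 3]

After move 7 (1->2):
Peg 0: []
Peg 1: [2]
Peg 2: [4, 3, 1]

After move 8 (2->0):
Peg 0: [1]
Peg 1: [2]
Peg 2: [4, 3]

After move 9 (0->2):
Peg 0: []
Peg 1: [2]
Peg 2: [4, 3, 1]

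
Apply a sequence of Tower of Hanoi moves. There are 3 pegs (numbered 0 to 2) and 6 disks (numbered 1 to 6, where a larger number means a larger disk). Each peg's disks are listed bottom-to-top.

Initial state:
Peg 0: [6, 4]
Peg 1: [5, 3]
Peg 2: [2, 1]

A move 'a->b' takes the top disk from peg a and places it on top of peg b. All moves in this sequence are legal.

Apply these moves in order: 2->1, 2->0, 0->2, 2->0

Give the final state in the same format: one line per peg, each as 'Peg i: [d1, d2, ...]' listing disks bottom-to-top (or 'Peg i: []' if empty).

After move 1 (2->1):
Peg 0: [6, 4]
Peg 1: [5, 3, 1]
Peg 2: [2]

After move 2 (2->0):
Peg 0: [6, 4, 2]
Peg 1: [5, 3, 1]
Peg 2: []

After move 3 (0->2):
Peg 0: [6, 4]
Peg 1: [5, 3, 1]
Peg 2: [2]

After move 4 (2->0):
Peg 0: [6, 4, 2]
Peg 1: [5, 3, 1]
Peg 2: []

Answer: Peg 0: [6, 4, 2]
Peg 1: [5, 3, 1]
Peg 2: []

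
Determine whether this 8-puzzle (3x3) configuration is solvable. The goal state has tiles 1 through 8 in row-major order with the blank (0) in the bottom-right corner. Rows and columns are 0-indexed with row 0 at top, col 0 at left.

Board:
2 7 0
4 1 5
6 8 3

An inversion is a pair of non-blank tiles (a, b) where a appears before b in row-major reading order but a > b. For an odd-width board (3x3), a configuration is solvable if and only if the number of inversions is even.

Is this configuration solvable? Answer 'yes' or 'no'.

Answer: no

Derivation:
Inversions (pairs i<j in row-major order where tile[i] > tile[j] > 0): 11
11 is odd, so the puzzle is not solvable.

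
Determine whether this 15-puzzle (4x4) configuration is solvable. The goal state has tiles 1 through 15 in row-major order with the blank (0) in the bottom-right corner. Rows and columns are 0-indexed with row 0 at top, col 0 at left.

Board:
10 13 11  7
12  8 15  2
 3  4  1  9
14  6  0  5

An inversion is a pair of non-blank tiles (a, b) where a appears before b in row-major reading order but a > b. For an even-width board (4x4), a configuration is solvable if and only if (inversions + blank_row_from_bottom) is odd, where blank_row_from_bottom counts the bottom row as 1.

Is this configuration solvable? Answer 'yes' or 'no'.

Answer: no

Derivation:
Inversions: 65
Blank is in row 3 (0-indexed from top), which is row 1 counting from the bottom (bottom = 1).
65 + 1 = 66, which is even, so the puzzle is not solvable.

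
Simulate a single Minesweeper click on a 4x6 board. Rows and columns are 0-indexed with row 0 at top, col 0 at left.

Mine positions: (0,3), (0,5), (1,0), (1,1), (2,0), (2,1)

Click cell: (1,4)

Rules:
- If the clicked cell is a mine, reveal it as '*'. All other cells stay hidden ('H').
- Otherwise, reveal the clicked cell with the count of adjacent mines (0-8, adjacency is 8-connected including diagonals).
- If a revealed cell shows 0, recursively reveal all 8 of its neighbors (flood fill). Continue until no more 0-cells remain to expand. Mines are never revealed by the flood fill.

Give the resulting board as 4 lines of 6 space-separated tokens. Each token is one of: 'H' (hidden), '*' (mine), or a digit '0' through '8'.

H H H H H H
H H H H 2 H
H H H H H H
H H H H H H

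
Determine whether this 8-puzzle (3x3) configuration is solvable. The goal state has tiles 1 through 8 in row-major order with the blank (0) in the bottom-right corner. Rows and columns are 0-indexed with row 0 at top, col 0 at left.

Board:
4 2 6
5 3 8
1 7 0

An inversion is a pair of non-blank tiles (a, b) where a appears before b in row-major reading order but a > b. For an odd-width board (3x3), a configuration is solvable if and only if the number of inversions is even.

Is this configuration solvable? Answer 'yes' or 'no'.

Inversions (pairs i<j in row-major order where tile[i] > tile[j] > 0): 12
12 is even, so the puzzle is solvable.

Answer: yes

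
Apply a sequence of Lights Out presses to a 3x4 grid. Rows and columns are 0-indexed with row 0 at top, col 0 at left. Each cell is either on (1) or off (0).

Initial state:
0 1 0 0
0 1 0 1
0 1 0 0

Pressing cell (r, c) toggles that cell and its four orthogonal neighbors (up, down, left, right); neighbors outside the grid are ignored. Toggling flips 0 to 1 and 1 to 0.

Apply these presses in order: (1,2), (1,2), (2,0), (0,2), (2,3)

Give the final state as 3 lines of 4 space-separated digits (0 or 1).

After press 1 at (1,2):
0 1 1 0
0 0 1 0
0 1 1 0

After press 2 at (1,2):
0 1 0 0
0 1 0 1
0 1 0 0

After press 3 at (2,0):
0 1 0 0
1 1 0 1
1 0 0 0

After press 4 at (0,2):
0 0 1 1
1 1 1 1
1 0 0 0

After press 5 at (2,3):
0 0 1 1
1 1 1 0
1 0 1 1

Answer: 0 0 1 1
1 1 1 0
1 0 1 1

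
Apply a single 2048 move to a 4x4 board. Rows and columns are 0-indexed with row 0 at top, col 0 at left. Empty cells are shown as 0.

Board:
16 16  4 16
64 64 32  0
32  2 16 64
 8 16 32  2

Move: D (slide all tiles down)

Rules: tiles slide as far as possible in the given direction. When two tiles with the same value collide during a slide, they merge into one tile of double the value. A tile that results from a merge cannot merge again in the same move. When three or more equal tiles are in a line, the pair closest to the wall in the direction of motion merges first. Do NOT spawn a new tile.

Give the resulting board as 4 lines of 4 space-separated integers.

Answer: 16 16  4  0
64 64 32 16
32  2 16 64
 8 16 32  2

Derivation:
Slide down:
col 0: [16, 64, 32, 8] -> [16, 64, 32, 8]
col 1: [16, 64, 2, 16] -> [16, 64, 2, 16]
col 2: [4, 32, 16, 32] -> [4, 32, 16, 32]
col 3: [16, 0, 64, 2] -> [0, 16, 64, 2]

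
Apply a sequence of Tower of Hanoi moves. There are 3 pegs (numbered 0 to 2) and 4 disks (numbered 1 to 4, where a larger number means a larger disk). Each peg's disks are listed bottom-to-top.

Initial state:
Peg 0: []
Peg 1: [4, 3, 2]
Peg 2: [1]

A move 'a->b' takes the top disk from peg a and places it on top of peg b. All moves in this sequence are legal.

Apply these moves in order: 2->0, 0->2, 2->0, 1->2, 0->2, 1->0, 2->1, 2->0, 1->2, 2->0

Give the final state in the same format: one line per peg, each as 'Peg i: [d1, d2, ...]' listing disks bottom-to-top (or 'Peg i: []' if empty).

After move 1 (2->0):
Peg 0: [1]
Peg 1: [4, 3, 2]
Peg 2: []

After move 2 (0->2):
Peg 0: []
Peg 1: [4, 3, 2]
Peg 2: [1]

After move 3 (2->0):
Peg 0: [1]
Peg 1: [4, 3, 2]
Peg 2: []

After move 4 (1->2):
Peg 0: [1]
Peg 1: [4, 3]
Peg 2: [2]

After move 5 (0->2):
Peg 0: []
Peg 1: [4, 3]
Peg 2: [2, 1]

After move 6 (1->0):
Peg 0: [3]
Peg 1: [4]
Peg 2: [2, 1]

After move 7 (2->1):
Peg 0: [3]
Peg 1: [4, 1]
Peg 2: [2]

After move 8 (2->0):
Peg 0: [3, 2]
Peg 1: [4, 1]
Peg 2: []

After move 9 (1->2):
Peg 0: [3, 2]
Peg 1: [4]
Peg 2: [1]

After move 10 (2->0):
Peg 0: [3, 2, 1]
Peg 1: [4]
Peg 2: []

Answer: Peg 0: [3, 2, 1]
Peg 1: [4]
Peg 2: []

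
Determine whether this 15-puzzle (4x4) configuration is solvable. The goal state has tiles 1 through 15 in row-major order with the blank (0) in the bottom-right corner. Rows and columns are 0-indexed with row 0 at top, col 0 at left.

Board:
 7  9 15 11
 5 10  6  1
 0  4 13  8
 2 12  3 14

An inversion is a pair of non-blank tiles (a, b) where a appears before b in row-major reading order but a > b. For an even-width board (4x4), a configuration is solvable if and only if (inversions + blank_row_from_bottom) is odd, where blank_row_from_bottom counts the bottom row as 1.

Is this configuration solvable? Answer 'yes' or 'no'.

Answer: no

Derivation:
Inversions: 56
Blank is in row 2 (0-indexed from top), which is row 2 counting from the bottom (bottom = 1).
56 + 2 = 58, which is even, so the puzzle is not solvable.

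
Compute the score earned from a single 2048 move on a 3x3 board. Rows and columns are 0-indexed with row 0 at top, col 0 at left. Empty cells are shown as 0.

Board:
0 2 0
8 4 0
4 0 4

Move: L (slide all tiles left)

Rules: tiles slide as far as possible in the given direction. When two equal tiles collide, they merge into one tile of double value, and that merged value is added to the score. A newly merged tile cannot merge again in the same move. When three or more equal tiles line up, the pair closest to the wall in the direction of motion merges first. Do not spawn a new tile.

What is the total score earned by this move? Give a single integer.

Answer: 8

Derivation:
Slide left:
row 0: [0, 2, 0] -> [2, 0, 0]  score +0 (running 0)
row 1: [8, 4, 0] -> [8, 4, 0]  score +0 (running 0)
row 2: [4, 0, 4] -> [8, 0, 0]  score +8 (running 8)
Board after move:
2 0 0
8 4 0
8 0 0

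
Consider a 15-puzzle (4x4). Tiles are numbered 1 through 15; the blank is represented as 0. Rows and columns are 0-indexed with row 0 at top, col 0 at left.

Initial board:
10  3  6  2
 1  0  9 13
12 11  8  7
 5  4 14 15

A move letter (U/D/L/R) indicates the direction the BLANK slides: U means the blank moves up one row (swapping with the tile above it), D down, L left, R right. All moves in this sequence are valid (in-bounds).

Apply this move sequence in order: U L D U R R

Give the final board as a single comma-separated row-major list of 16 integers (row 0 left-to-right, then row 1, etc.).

Answer: 10, 6, 0, 2, 1, 3, 9, 13, 12, 11, 8, 7, 5, 4, 14, 15

Derivation:
After move 1 (U):
10  0  6  2
 1  3  9 13
12 11  8  7
 5  4 14 15

After move 2 (L):
 0 10  6  2
 1  3  9 13
12 11  8  7
 5  4 14 15

After move 3 (D):
 1 10  6  2
 0  3  9 13
12 11  8  7
 5  4 14 15

After move 4 (U):
 0 10  6  2
 1  3  9 13
12 11  8  7
 5  4 14 15

After move 5 (R):
10  0  6  2
 1  3  9 13
12 11  8  7
 5  4 14 15

After move 6 (R):
10  6  0  2
 1  3  9 13
12 11  8  7
 5  4 14 15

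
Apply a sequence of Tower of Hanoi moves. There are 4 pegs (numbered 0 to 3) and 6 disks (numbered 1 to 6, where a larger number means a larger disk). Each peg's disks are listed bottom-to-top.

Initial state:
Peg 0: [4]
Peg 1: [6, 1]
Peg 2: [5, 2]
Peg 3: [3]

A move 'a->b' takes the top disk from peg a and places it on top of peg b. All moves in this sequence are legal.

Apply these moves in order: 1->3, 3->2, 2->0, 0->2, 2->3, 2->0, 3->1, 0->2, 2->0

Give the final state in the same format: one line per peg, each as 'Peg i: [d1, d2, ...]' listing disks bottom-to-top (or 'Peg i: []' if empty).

After move 1 (1->3):
Peg 0: [4]
Peg 1: [6]
Peg 2: [5, 2]
Peg 3: [3, 1]

After move 2 (3->2):
Peg 0: [4]
Peg 1: [6]
Peg 2: [5, 2, 1]
Peg 3: [3]

After move 3 (2->0):
Peg 0: [4, 1]
Peg 1: [6]
Peg 2: [5, 2]
Peg 3: [3]

After move 4 (0->2):
Peg 0: [4]
Peg 1: [6]
Peg 2: [5, 2, 1]
Peg 3: [3]

After move 5 (2->3):
Peg 0: [4]
Peg 1: [6]
Peg 2: [5, 2]
Peg 3: [3, 1]

After move 6 (2->0):
Peg 0: [4, 2]
Peg 1: [6]
Peg 2: [5]
Peg 3: [3, 1]

After move 7 (3->1):
Peg 0: [4, 2]
Peg 1: [6, 1]
Peg 2: [5]
Peg 3: [3]

After move 8 (0->2):
Peg 0: [4]
Peg 1: [6, 1]
Peg 2: [5, 2]
Peg 3: [3]

After move 9 (2->0):
Peg 0: [4, 2]
Peg 1: [6, 1]
Peg 2: [5]
Peg 3: [3]

Answer: Peg 0: [4, 2]
Peg 1: [6, 1]
Peg 2: [5]
Peg 3: [3]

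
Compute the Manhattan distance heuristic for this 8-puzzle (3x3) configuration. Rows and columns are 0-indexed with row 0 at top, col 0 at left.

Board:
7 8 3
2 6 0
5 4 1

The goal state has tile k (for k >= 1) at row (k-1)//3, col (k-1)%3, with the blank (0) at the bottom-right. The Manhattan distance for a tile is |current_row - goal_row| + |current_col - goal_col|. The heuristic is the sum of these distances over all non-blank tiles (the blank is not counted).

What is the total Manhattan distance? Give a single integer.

Tile 7: at (0,0), goal (2,0), distance |0-2|+|0-0| = 2
Tile 8: at (0,1), goal (2,1), distance |0-2|+|1-1| = 2
Tile 3: at (0,2), goal (0,2), distance |0-0|+|2-2| = 0
Tile 2: at (1,0), goal (0,1), distance |1-0|+|0-1| = 2
Tile 6: at (1,1), goal (1,2), distance |1-1|+|1-2| = 1
Tile 5: at (2,0), goal (1,1), distance |2-1|+|0-1| = 2
Tile 4: at (2,1), goal (1,0), distance |2-1|+|1-0| = 2
Tile 1: at (2,2), goal (0,0), distance |2-0|+|2-0| = 4
Sum: 2 + 2 + 0 + 2 + 1 + 2 + 2 + 4 = 15

Answer: 15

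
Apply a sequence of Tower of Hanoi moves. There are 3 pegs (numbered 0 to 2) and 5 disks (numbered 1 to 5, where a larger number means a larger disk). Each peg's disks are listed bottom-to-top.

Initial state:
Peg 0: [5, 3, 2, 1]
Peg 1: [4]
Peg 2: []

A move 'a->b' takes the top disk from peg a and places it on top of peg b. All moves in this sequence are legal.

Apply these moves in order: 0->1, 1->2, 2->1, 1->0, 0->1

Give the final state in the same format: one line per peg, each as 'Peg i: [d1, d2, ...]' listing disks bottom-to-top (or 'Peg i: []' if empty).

Answer: Peg 0: [5, 3, 2]
Peg 1: [4, 1]
Peg 2: []

Derivation:
After move 1 (0->1):
Peg 0: [5, 3, 2]
Peg 1: [4, 1]
Peg 2: []

After move 2 (1->2):
Peg 0: [5, 3, 2]
Peg 1: [4]
Peg 2: [1]

After move 3 (2->1):
Peg 0: [5, 3, 2]
Peg 1: [4, 1]
Peg 2: []

After move 4 (1->0):
Peg 0: [5, 3, 2, 1]
Peg 1: [4]
Peg 2: []

After move 5 (0->1):
Peg 0: [5, 3, 2]
Peg 1: [4, 1]
Peg 2: []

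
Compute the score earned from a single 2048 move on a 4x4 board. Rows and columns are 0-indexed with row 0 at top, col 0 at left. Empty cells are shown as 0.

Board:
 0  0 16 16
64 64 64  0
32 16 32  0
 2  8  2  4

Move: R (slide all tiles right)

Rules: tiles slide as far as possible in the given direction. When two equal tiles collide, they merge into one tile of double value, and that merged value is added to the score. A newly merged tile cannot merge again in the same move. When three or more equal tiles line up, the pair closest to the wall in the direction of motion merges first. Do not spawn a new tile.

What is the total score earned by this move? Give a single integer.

Answer: 160

Derivation:
Slide right:
row 0: [0, 0, 16, 16] -> [0, 0, 0, 32]  score +32 (running 32)
row 1: [64, 64, 64, 0] -> [0, 0, 64, 128]  score +128 (running 160)
row 2: [32, 16, 32, 0] -> [0, 32, 16, 32]  score +0 (running 160)
row 3: [2, 8, 2, 4] -> [2, 8, 2, 4]  score +0 (running 160)
Board after move:
  0   0   0  32
  0   0  64 128
  0  32  16  32
  2   8   2   4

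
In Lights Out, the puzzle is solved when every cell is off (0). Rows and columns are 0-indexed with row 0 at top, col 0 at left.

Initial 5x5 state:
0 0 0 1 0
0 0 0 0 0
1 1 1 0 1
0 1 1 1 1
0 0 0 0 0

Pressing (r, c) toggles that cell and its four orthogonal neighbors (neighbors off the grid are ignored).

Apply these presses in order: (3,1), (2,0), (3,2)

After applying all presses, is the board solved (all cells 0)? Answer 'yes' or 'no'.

Answer: no

Derivation:
After press 1 at (3,1):
0 0 0 1 0
0 0 0 0 0
1 0 1 0 1
1 0 0 1 1
0 1 0 0 0

After press 2 at (2,0):
0 0 0 1 0
1 0 0 0 0
0 1 1 0 1
0 0 0 1 1
0 1 0 0 0

After press 3 at (3,2):
0 0 0 1 0
1 0 0 0 0
0 1 0 0 1
0 1 1 0 1
0 1 1 0 0

Lights still on: 9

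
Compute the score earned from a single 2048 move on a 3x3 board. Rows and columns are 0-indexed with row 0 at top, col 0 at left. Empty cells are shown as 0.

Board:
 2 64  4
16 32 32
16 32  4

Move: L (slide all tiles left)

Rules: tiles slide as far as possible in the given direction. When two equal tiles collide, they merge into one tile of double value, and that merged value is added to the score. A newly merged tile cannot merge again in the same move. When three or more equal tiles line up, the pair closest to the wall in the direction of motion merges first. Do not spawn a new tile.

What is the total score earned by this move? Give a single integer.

Answer: 64

Derivation:
Slide left:
row 0: [2, 64, 4] -> [2, 64, 4]  score +0 (running 0)
row 1: [16, 32, 32] -> [16, 64, 0]  score +64 (running 64)
row 2: [16, 32, 4] -> [16, 32, 4]  score +0 (running 64)
Board after move:
 2 64  4
16 64  0
16 32  4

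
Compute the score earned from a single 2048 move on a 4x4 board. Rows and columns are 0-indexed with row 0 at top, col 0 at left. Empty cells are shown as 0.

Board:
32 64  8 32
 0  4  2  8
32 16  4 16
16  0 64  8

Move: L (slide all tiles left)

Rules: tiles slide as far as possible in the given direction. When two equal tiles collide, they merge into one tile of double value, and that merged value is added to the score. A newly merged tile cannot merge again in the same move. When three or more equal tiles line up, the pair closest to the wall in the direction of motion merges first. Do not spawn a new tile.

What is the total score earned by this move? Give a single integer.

Answer: 0

Derivation:
Slide left:
row 0: [32, 64, 8, 32] -> [32, 64, 8, 32]  score +0 (running 0)
row 1: [0, 4, 2, 8] -> [4, 2, 8, 0]  score +0 (running 0)
row 2: [32, 16, 4, 16] -> [32, 16, 4, 16]  score +0 (running 0)
row 3: [16, 0, 64, 8] -> [16, 64, 8, 0]  score +0 (running 0)
Board after move:
32 64  8 32
 4  2  8  0
32 16  4 16
16 64  8  0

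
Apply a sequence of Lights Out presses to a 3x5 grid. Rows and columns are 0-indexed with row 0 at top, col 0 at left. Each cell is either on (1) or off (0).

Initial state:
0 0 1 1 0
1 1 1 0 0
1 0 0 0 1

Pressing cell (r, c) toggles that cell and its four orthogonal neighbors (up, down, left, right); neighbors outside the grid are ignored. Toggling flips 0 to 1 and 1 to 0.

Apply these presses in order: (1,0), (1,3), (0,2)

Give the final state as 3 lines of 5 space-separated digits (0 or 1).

After press 1 at (1,0):
1 0 1 1 0
0 0 1 0 0
0 0 0 0 1

After press 2 at (1,3):
1 0 1 0 0
0 0 0 1 1
0 0 0 1 1

After press 3 at (0,2):
1 1 0 1 0
0 0 1 1 1
0 0 0 1 1

Answer: 1 1 0 1 0
0 0 1 1 1
0 0 0 1 1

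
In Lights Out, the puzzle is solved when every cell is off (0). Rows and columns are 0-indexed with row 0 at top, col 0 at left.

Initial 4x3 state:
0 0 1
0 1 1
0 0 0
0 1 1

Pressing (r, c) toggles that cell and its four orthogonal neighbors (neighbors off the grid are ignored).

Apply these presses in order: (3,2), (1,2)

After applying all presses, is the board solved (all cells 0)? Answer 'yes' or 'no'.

Answer: yes

Derivation:
After press 1 at (3,2):
0 0 1
0 1 1
0 0 1
0 0 0

After press 2 at (1,2):
0 0 0
0 0 0
0 0 0
0 0 0

Lights still on: 0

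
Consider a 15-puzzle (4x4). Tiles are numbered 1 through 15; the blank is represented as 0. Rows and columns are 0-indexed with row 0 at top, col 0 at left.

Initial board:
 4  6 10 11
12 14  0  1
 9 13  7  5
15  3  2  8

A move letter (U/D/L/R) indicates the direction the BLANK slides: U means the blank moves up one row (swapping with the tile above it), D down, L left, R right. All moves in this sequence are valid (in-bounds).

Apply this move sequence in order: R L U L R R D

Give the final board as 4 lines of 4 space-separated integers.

After move 1 (R):
 4  6 10 11
12 14  1  0
 9 13  7  5
15  3  2  8

After move 2 (L):
 4  6 10 11
12 14  0  1
 9 13  7  5
15  3  2  8

After move 3 (U):
 4  6  0 11
12 14 10  1
 9 13  7  5
15  3  2  8

After move 4 (L):
 4  0  6 11
12 14 10  1
 9 13  7  5
15  3  2  8

After move 5 (R):
 4  6  0 11
12 14 10  1
 9 13  7  5
15  3  2  8

After move 6 (R):
 4  6 11  0
12 14 10  1
 9 13  7  5
15  3  2  8

After move 7 (D):
 4  6 11  1
12 14 10  0
 9 13  7  5
15  3  2  8

Answer:  4  6 11  1
12 14 10  0
 9 13  7  5
15  3  2  8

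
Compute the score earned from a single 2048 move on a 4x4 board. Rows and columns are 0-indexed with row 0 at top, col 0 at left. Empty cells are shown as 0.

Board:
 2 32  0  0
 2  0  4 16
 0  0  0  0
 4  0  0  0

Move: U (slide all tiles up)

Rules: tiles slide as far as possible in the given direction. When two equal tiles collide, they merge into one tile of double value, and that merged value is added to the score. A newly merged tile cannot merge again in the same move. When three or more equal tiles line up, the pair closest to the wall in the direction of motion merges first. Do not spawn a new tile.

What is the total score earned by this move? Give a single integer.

Slide up:
col 0: [2, 2, 0, 4] -> [4, 4, 0, 0]  score +4 (running 4)
col 1: [32, 0, 0, 0] -> [32, 0, 0, 0]  score +0 (running 4)
col 2: [0, 4, 0, 0] -> [4, 0, 0, 0]  score +0 (running 4)
col 3: [0, 16, 0, 0] -> [16, 0, 0, 0]  score +0 (running 4)
Board after move:
 4 32  4 16
 4  0  0  0
 0  0  0  0
 0  0  0  0

Answer: 4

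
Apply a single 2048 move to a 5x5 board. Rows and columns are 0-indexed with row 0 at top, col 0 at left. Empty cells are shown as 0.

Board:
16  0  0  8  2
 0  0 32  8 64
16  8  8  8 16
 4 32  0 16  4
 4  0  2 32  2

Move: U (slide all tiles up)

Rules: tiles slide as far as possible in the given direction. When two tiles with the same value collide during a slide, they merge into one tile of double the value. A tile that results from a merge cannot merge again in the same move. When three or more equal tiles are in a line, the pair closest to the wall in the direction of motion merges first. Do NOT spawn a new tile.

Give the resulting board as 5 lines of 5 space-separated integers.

Answer: 32  8 32 16  2
 8 32  8  8 64
 0  0  2 16 16
 0  0  0 32  4
 0  0  0  0  2

Derivation:
Slide up:
col 0: [16, 0, 16, 4, 4] -> [32, 8, 0, 0, 0]
col 1: [0, 0, 8, 32, 0] -> [8, 32, 0, 0, 0]
col 2: [0, 32, 8, 0, 2] -> [32, 8, 2, 0, 0]
col 3: [8, 8, 8, 16, 32] -> [16, 8, 16, 32, 0]
col 4: [2, 64, 16, 4, 2] -> [2, 64, 16, 4, 2]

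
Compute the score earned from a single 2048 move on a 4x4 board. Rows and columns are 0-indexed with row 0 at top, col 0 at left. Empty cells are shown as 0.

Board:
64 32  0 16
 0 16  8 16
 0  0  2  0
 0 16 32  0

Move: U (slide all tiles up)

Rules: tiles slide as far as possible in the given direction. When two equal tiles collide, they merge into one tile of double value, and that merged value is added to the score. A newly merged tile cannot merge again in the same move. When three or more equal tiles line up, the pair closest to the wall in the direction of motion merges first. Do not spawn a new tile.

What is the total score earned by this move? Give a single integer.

Slide up:
col 0: [64, 0, 0, 0] -> [64, 0, 0, 0]  score +0 (running 0)
col 1: [32, 16, 0, 16] -> [32, 32, 0, 0]  score +32 (running 32)
col 2: [0, 8, 2, 32] -> [8, 2, 32, 0]  score +0 (running 32)
col 3: [16, 16, 0, 0] -> [32, 0, 0, 0]  score +32 (running 64)
Board after move:
64 32  8 32
 0 32  2  0
 0  0 32  0
 0  0  0  0

Answer: 64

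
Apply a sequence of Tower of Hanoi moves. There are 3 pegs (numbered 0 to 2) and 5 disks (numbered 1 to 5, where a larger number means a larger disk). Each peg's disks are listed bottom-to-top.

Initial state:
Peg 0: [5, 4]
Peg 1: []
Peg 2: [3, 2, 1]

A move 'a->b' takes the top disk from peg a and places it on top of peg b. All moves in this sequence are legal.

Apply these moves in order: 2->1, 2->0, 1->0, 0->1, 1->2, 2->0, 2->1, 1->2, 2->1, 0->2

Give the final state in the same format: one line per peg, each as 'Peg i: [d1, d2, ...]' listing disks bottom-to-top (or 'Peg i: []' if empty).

After move 1 (2->1):
Peg 0: [5, 4]
Peg 1: [1]
Peg 2: [3, 2]

After move 2 (2->0):
Peg 0: [5, 4, 2]
Peg 1: [1]
Peg 2: [3]

After move 3 (1->0):
Peg 0: [5, 4, 2, 1]
Peg 1: []
Peg 2: [3]

After move 4 (0->1):
Peg 0: [5, 4, 2]
Peg 1: [1]
Peg 2: [3]

After move 5 (1->2):
Peg 0: [5, 4, 2]
Peg 1: []
Peg 2: [3, 1]

After move 6 (2->0):
Peg 0: [5, 4, 2, 1]
Peg 1: []
Peg 2: [3]

After move 7 (2->1):
Peg 0: [5, 4, 2, 1]
Peg 1: [3]
Peg 2: []

After move 8 (1->2):
Peg 0: [5, 4, 2, 1]
Peg 1: []
Peg 2: [3]

After move 9 (2->1):
Peg 0: [5, 4, 2, 1]
Peg 1: [3]
Peg 2: []

After move 10 (0->2):
Peg 0: [5, 4, 2]
Peg 1: [3]
Peg 2: [1]

Answer: Peg 0: [5, 4, 2]
Peg 1: [3]
Peg 2: [1]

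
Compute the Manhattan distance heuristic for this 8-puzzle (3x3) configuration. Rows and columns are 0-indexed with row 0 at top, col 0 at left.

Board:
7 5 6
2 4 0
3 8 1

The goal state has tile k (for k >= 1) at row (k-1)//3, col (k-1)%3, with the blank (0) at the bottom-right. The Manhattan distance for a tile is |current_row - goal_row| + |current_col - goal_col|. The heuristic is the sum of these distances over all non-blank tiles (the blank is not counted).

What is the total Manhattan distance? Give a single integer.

Answer: 15

Derivation:
Tile 7: at (0,0), goal (2,0), distance |0-2|+|0-0| = 2
Tile 5: at (0,1), goal (1,1), distance |0-1|+|1-1| = 1
Tile 6: at (0,2), goal (1,2), distance |0-1|+|2-2| = 1
Tile 2: at (1,0), goal (0,1), distance |1-0|+|0-1| = 2
Tile 4: at (1,1), goal (1,0), distance |1-1|+|1-0| = 1
Tile 3: at (2,0), goal (0,2), distance |2-0|+|0-2| = 4
Tile 8: at (2,1), goal (2,1), distance |2-2|+|1-1| = 0
Tile 1: at (2,2), goal (0,0), distance |2-0|+|2-0| = 4
Sum: 2 + 1 + 1 + 2 + 1 + 4 + 0 + 4 = 15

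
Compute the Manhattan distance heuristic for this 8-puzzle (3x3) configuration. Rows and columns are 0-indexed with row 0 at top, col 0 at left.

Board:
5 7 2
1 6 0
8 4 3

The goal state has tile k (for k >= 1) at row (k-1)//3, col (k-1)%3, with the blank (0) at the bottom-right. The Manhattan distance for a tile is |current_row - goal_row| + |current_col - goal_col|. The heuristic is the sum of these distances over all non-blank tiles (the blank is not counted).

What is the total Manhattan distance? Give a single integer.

Tile 5: at (0,0), goal (1,1), distance |0-1|+|0-1| = 2
Tile 7: at (0,1), goal (2,0), distance |0-2|+|1-0| = 3
Tile 2: at (0,2), goal (0,1), distance |0-0|+|2-1| = 1
Tile 1: at (1,0), goal (0,0), distance |1-0|+|0-0| = 1
Tile 6: at (1,1), goal (1,2), distance |1-1|+|1-2| = 1
Tile 8: at (2,0), goal (2,1), distance |2-2|+|0-1| = 1
Tile 4: at (2,1), goal (1,0), distance |2-1|+|1-0| = 2
Tile 3: at (2,2), goal (0,2), distance |2-0|+|2-2| = 2
Sum: 2 + 3 + 1 + 1 + 1 + 1 + 2 + 2 = 13

Answer: 13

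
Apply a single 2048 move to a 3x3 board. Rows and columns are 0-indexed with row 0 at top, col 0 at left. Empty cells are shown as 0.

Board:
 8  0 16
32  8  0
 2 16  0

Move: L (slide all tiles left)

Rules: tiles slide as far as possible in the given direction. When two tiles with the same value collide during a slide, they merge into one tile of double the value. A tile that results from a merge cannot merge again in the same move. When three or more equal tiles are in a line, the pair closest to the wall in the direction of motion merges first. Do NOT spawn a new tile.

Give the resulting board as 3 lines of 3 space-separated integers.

Answer:  8 16  0
32  8  0
 2 16  0

Derivation:
Slide left:
row 0: [8, 0, 16] -> [8, 16, 0]
row 1: [32, 8, 0] -> [32, 8, 0]
row 2: [2, 16, 0] -> [2, 16, 0]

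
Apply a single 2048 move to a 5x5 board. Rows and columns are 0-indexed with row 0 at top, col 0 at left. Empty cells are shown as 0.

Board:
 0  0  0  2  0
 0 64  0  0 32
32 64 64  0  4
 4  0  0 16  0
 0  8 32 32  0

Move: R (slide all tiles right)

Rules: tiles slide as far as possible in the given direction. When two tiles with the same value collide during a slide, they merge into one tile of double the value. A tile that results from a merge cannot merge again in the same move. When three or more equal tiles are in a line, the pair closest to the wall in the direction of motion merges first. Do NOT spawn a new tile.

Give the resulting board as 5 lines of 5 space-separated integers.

Answer:   0   0   0   0   2
  0   0   0  64  32
  0   0  32 128   4
  0   0   0   4  16
  0   0   0   8  64

Derivation:
Slide right:
row 0: [0, 0, 0, 2, 0] -> [0, 0, 0, 0, 2]
row 1: [0, 64, 0, 0, 32] -> [0, 0, 0, 64, 32]
row 2: [32, 64, 64, 0, 4] -> [0, 0, 32, 128, 4]
row 3: [4, 0, 0, 16, 0] -> [0, 0, 0, 4, 16]
row 4: [0, 8, 32, 32, 0] -> [0, 0, 0, 8, 64]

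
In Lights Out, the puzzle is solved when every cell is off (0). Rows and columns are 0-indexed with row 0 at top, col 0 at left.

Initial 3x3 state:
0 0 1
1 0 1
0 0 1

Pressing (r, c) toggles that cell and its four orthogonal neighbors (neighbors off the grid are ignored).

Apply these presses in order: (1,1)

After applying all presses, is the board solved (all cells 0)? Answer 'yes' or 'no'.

After press 1 at (1,1):
0 1 1
0 1 0
0 1 1

Lights still on: 5

Answer: no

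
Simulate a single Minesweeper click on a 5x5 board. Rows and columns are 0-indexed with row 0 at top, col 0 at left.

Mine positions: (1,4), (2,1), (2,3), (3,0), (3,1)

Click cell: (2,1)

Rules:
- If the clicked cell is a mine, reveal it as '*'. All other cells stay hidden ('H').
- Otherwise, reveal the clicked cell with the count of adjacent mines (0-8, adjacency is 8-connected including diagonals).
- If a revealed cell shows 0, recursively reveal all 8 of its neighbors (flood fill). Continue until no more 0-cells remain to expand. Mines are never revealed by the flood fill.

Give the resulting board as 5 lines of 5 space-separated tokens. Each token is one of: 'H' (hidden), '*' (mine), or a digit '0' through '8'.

H H H H H
H H H H H
H * H H H
H H H H H
H H H H H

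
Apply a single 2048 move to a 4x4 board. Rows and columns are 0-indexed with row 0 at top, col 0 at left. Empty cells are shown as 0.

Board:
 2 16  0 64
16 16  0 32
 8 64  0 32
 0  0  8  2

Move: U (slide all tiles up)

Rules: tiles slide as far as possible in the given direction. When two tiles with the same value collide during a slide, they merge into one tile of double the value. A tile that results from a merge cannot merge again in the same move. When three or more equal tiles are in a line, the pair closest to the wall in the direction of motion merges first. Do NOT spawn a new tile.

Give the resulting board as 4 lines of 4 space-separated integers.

Slide up:
col 0: [2, 16, 8, 0] -> [2, 16, 8, 0]
col 1: [16, 16, 64, 0] -> [32, 64, 0, 0]
col 2: [0, 0, 0, 8] -> [8, 0, 0, 0]
col 3: [64, 32, 32, 2] -> [64, 64, 2, 0]

Answer:  2 32  8 64
16 64  0 64
 8  0  0  2
 0  0  0  0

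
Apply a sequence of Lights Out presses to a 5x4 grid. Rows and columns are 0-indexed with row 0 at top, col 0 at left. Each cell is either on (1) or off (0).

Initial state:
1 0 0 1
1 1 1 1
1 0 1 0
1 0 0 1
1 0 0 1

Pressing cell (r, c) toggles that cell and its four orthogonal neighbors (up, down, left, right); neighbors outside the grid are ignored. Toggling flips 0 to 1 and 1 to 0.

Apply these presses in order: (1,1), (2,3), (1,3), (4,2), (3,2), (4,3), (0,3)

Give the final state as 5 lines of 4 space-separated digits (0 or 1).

Answer: 1 1 1 1
0 0 1 0
1 1 1 0
1 1 0 0
1 1 1 1

Derivation:
After press 1 at (1,1):
1 1 0 1
0 0 0 1
1 1 1 0
1 0 0 1
1 0 0 1

After press 2 at (2,3):
1 1 0 1
0 0 0 0
1 1 0 1
1 0 0 0
1 0 0 1

After press 3 at (1,3):
1 1 0 0
0 0 1 1
1 1 0 0
1 0 0 0
1 0 0 1

After press 4 at (4,2):
1 1 0 0
0 0 1 1
1 1 0 0
1 0 1 0
1 1 1 0

After press 5 at (3,2):
1 1 0 0
0 0 1 1
1 1 1 0
1 1 0 1
1 1 0 0

After press 6 at (4,3):
1 1 0 0
0 0 1 1
1 1 1 0
1 1 0 0
1 1 1 1

After press 7 at (0,3):
1 1 1 1
0 0 1 0
1 1 1 0
1 1 0 0
1 1 1 1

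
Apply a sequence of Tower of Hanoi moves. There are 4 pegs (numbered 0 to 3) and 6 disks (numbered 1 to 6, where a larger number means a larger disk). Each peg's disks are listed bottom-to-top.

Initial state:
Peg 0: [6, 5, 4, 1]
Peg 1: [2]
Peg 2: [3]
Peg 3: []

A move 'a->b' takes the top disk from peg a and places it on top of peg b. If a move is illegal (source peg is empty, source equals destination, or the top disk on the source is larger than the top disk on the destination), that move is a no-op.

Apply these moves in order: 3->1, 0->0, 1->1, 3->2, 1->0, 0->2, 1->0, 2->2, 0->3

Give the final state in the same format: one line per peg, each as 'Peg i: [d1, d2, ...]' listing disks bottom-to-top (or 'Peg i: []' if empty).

Answer: Peg 0: [6, 5, 4]
Peg 1: []
Peg 2: [3, 1]
Peg 3: [2]

Derivation:
After move 1 (3->1):
Peg 0: [6, 5, 4, 1]
Peg 1: [2]
Peg 2: [3]
Peg 3: []

After move 2 (0->0):
Peg 0: [6, 5, 4, 1]
Peg 1: [2]
Peg 2: [3]
Peg 3: []

After move 3 (1->1):
Peg 0: [6, 5, 4, 1]
Peg 1: [2]
Peg 2: [3]
Peg 3: []

After move 4 (3->2):
Peg 0: [6, 5, 4, 1]
Peg 1: [2]
Peg 2: [3]
Peg 3: []

After move 5 (1->0):
Peg 0: [6, 5, 4, 1]
Peg 1: [2]
Peg 2: [3]
Peg 3: []

After move 6 (0->2):
Peg 0: [6, 5, 4]
Peg 1: [2]
Peg 2: [3, 1]
Peg 3: []

After move 7 (1->0):
Peg 0: [6, 5, 4, 2]
Peg 1: []
Peg 2: [3, 1]
Peg 3: []

After move 8 (2->2):
Peg 0: [6, 5, 4, 2]
Peg 1: []
Peg 2: [3, 1]
Peg 3: []

After move 9 (0->3):
Peg 0: [6, 5, 4]
Peg 1: []
Peg 2: [3, 1]
Peg 3: [2]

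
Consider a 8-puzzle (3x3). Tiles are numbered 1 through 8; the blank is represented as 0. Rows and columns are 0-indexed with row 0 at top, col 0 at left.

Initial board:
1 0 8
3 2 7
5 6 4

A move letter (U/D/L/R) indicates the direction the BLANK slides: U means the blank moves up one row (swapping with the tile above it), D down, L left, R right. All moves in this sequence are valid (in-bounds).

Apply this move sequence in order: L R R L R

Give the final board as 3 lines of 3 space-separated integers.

After move 1 (L):
0 1 8
3 2 7
5 6 4

After move 2 (R):
1 0 8
3 2 7
5 6 4

After move 3 (R):
1 8 0
3 2 7
5 6 4

After move 4 (L):
1 0 8
3 2 7
5 6 4

After move 5 (R):
1 8 0
3 2 7
5 6 4

Answer: 1 8 0
3 2 7
5 6 4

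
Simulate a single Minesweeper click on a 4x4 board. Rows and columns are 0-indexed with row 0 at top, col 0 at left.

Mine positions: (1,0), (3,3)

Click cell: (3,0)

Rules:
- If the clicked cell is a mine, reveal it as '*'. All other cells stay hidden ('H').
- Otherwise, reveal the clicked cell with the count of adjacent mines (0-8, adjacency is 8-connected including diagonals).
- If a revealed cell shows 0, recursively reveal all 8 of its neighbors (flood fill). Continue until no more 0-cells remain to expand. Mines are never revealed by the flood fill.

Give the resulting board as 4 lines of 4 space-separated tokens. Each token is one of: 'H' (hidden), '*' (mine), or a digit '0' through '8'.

H H H H
H H H H
1 1 1 H
0 0 1 H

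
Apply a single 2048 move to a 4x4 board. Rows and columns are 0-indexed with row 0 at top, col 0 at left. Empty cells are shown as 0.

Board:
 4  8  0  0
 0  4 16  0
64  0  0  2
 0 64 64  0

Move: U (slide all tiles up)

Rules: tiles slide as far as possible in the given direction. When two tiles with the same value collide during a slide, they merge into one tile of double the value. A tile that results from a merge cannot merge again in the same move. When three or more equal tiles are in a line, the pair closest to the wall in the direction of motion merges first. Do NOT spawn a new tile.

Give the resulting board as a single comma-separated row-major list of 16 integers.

Slide up:
col 0: [4, 0, 64, 0] -> [4, 64, 0, 0]
col 1: [8, 4, 0, 64] -> [8, 4, 64, 0]
col 2: [0, 16, 0, 64] -> [16, 64, 0, 0]
col 3: [0, 0, 2, 0] -> [2, 0, 0, 0]

Answer: 4, 8, 16, 2, 64, 4, 64, 0, 0, 64, 0, 0, 0, 0, 0, 0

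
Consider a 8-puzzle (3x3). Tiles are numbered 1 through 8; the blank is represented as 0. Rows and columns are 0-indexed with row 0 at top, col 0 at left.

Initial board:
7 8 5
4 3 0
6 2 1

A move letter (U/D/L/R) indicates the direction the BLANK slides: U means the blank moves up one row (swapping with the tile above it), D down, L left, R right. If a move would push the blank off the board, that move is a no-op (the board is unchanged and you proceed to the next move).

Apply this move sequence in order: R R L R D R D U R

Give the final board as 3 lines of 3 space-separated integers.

Answer: 7 8 5
4 3 0
6 2 1

Derivation:
After move 1 (R):
7 8 5
4 3 0
6 2 1

After move 2 (R):
7 8 5
4 3 0
6 2 1

After move 3 (L):
7 8 5
4 0 3
6 2 1

After move 4 (R):
7 8 5
4 3 0
6 2 1

After move 5 (D):
7 8 5
4 3 1
6 2 0

After move 6 (R):
7 8 5
4 3 1
6 2 0

After move 7 (D):
7 8 5
4 3 1
6 2 0

After move 8 (U):
7 8 5
4 3 0
6 2 1

After move 9 (R):
7 8 5
4 3 0
6 2 1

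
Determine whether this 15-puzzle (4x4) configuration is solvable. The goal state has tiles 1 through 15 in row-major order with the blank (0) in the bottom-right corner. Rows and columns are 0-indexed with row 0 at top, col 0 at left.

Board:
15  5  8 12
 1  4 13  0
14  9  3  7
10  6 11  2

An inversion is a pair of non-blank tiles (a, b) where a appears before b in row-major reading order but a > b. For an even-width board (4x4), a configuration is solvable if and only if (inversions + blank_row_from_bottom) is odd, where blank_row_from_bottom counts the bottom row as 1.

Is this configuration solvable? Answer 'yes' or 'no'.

Inversions: 60
Blank is in row 1 (0-indexed from top), which is row 3 counting from the bottom (bottom = 1).
60 + 3 = 63, which is odd, so the puzzle is solvable.

Answer: yes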